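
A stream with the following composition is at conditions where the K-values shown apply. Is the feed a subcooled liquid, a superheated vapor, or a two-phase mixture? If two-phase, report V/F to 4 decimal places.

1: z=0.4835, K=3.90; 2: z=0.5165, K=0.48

ΣzᵢKᵢ = 2.1336; Σzᵢ/Kᵢ = 1.2000.
Both exceed 1, so a two-phase solution exists.
Material balance + equilibrium reduce to Σ zᵢ(Kᵢ−1)/(1+ψ(Kᵢ−1)) = 0.
Binary case is linear: z₁(K₁−1)(1+ψ(K₂−1)) + z₂(K₂−1)(1+ψ(K₁−1)) = 0
⇒ ψ = [z₁(K₁−1)+z₂(K₂−1)] / [−(K₁−1)(K₂−1)] = 1.13357/1.50800 = 0.7517

two-phase, V/F = 0.7517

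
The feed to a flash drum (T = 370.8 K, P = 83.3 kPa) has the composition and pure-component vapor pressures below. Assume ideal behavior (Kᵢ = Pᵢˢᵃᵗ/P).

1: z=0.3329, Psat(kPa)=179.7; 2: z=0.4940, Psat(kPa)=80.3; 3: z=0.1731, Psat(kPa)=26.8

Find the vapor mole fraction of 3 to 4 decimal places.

Raoult's law: Kᵢ = Pᵢˢᵃᵗ/P = Pᵢˢᵃᵗ/83.3.
  K_1 = 179.7/83.3 = 2.157263, K_2 = 80.3/83.3 = 0.963986, K_3 = 26.8/83.3 = 0.321729
Rachford–Rice: g(V/F) = Σ zᵢ(Kᵢ−1)/(1+V/F(Kᵢ−1)) = 0.
Check two-phase: ΣzᵢKᵢ = 1.2501 > 1 and Σzᵢ/Kᵢ = 1.2048 > 1, so g(0) = 0.2501 > 0 and g(1) = -0.2048 < 0.
Iterate (Newton) starting at V/F = 0.5:
  V/F = 0.5000: g = 0.04827, g' = -0.3619 → V/F = 0.6334
  V/F = 0.6334: g = -0.00173, g' = -0.3939 → V/F = 0.6290
Converged at V/F = 0.6290.
Compositions from xᵢ = zᵢ/(1+V/F(Kᵢ−1)), yᵢ = Kᵢxᵢ:
  1: x = 0.1927, y = 0.4156
  2: x = 0.5054, y = 0.4872
  3: x = 0.3019, y = 0.0971

y_3 = 0.0971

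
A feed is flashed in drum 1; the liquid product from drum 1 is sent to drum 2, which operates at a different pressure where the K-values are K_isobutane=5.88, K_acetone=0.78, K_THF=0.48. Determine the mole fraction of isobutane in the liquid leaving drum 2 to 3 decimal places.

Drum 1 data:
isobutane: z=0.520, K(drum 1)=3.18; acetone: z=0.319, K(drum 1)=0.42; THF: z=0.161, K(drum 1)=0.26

Drum 1:
Rachford–Rice: g(ψ₁) = Σ zᵢ(Kᵢ−1)/(1+ψ₁(Kᵢ−1)) = 0.
Feasibility: ΣzᵢKᵢ = 1.829, Σzᵢ/Kᵢ = 1.542 — both > 1, two phases present.
Newton–Raphson from ψ₁ = 0.52:
  ψ₁ = 0.520: g = 0.0727, g' = -0.996 → ψ₁ = 0.593
Converged at ψ₁ = 0.593.
Drum-1 compositions:
  isobutane: x = 0.227, y = 0.721
  acetone: x = 0.486, y = 0.204
  THF: x = 0.287, y = 0.075
Drum-2 feed = drum-1 liquid: z₂ = (0.2268, 0.4863, 0.2869).
Drum 2:
Material balance + equilibrium reduce to Σ zᵢ(Kᵢ−1)/(1+ψ₂(Kᵢ−1)) = 0.
Check two-phase: ΣzᵢKᵢ = 1.850 > 1 and Σzᵢ/Kᵢ = 1.260 > 1, so g(0) = 0.850 > 0 and g(1) = -0.260 < 0.
Iterate (Newton) starting at ψ₂ = 0.5:
  ψ₂ = 0.500: g = -0.0001, g' = -0.628 → ψ₂ = 0.500
Converged at ψ₂ = 0.500.
  isobutane: x = 0.066, y = 0.388
  acetone: x = 0.546, y = 0.426
  THF: x = 0.388, y = 0.186

x_isobutane (drum 2) = 0.066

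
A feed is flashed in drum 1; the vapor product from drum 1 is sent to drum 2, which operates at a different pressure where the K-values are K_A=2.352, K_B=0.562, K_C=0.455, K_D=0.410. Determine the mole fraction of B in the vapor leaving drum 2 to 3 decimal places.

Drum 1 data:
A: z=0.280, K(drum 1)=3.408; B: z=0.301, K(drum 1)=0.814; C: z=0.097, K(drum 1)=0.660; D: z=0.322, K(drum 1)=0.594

y_B (drum 2) = 0.179

Drum 1:
Newton iteration, ψ₁⁰ = 0.5:
  ψ₁ = 0.500: g = 0.0404, g' = -0.447 → ψ₁ = 0.590
  ψ₁ = 0.590: g = 0.0023, g' = -0.399 → ψ₁ = 0.596
Converged at ψ₁ = 0.596.
Drum-1 compositions:
  A: x = 0.115, y = 0.392
  B: x = 0.339, y = 0.276
  C: x = 0.122, y = 0.080
  D: x = 0.425, y = 0.252
Drum-2 feed = drum-1 vapor: z₂ = (0.3918, 0.2756, 0.0803, 0.2524).
Drum 2:
Rachford–Rice: g(ψ₂) = Σ zᵢ(Kᵢ−1)/(1+ψ₂(Kᵢ−1)) = 0.
Feasibility: ΣzᵢKᵢ = 1.216, Σzᵢ/Kᵢ = 1.449 — both > 1, two phases present.
Iterate (Newton) starting at ψ₂ = 0.5:
  ψ₂ = 0.500: g = -0.1099, g' = -0.563 → ψ₂ = 0.305
  ψ₂ = 0.305: g = 0.0017, g' = -0.594 → ψ₂ = 0.308
Converged at ψ₂ = 0.308.
  A: x = 0.277, y = 0.651
  B: x = 0.319, y = 0.179
  C: x = 0.096, y = 0.044
  D: x = 0.308, y = 0.126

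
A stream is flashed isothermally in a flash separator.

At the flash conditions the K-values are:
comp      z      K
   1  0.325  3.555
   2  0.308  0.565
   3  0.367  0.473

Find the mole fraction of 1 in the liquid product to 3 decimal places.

x_1 = 0.160

Newton–Raphson from β = 0.43:
  β = 0.430: g = -0.0192, g' = -0.740 → β = 0.404
Converged at β = 0.404.
Compositions from xᵢ = zᵢ/(1+β(Kᵢ−1)), yᵢ = Kᵢxᵢ:
  1: x = 0.160, y = 0.568
  2: x = 0.374, y = 0.211
  3: x = 0.466, y = 0.221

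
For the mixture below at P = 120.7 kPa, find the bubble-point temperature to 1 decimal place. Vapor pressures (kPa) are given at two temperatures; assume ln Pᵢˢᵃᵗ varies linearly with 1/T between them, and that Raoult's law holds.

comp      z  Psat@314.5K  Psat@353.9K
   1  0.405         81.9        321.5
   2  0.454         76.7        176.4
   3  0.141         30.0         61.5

T = 331.9 K

Bubble-point temperature: ΣzᵢPᵢˢᵃᵗ(T) = P. Interpolate ln Pᵢˢᵃᵗ = aᵢ + bᵢ/T.
  T = 314.5 K: ΣzᵢPᵢˢᵃᵗ = 72.22 kPa
  T = 353.9 K: ΣzᵢPᵢˢᵃᵗ = 218.96 kPa
  T = 334.2 K: ΣzᵢPᵢˢᵃᵗ = 128.73 kPa
  T = 324.4 K: ΣzᵢPᵢˢᵃᵗ = 97.16 kPa
  T = 329.3 K: ΣzᵢPᵢˢᵃᵗ = 112.00 kPa
  T = 331.8 K: ΣzᵢPᵢˢᵃᵗ = 120.29 kPa
Interpolating between 331.8 K and 334.2 K gives T ≈ 331.9 K.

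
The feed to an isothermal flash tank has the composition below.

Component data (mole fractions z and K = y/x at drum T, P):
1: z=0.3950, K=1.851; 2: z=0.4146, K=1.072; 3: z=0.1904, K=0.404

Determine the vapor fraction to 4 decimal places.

Rachford–Rice: g(ψ) = Σ zᵢ(Kᵢ−1)/(1+ψ(Kᵢ−1)) = 0.
Feasibility: ΣzᵢKᵢ = 1.2525, Σzᵢ/Kᵢ = 1.0714 — both > 1, two phases present.
Newton–Raphson from ψ = 0.3:
  ψ = 0.3000: g = 0.15881, g' = -0.2839 → ψ = 0.8594
  ψ = 0.8594: g = -0.01038, g' = -0.3816 → ψ = 0.8322
  ψ = 0.8322: g = -0.00021, g' = -0.3662 → ψ = 0.8316
Converged at ψ = 0.8316.

ψ = 0.8316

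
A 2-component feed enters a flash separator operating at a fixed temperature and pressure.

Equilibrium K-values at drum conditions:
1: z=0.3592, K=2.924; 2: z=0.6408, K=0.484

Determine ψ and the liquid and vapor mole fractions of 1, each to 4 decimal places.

ψ = 0.3631, x_1 = 0.2115, y_1 = 0.6184

Material balance + equilibrium reduce to Σ zᵢ(Kᵢ−1)/(1+ψ(Kᵢ−1)) = 0.
g(0) = ΣzᵢKᵢ − 1 = 0.3604 and g(1) = 1 − Σzᵢ/Kᵢ = -0.4468, so a root lies in (0, 1).
Binary case is linear: z₁(K₁−1)(1+ψ(K₂−1)) + z₂(K₂−1)(1+ψ(K₁−1)) = 0
⇒ ψ = [z₁(K₁−1)+z₂(K₂−1)] / [−(K₁−1)(K₂−1)] = 0.36045/0.99278 = 0.3631
Compositions from xᵢ = zᵢ/(1+ψ(Kᵢ−1)), yᵢ = Kᵢxᵢ:
  1: x = 0.2115, y = 0.6184
  2: x = 0.7885, y = 0.3816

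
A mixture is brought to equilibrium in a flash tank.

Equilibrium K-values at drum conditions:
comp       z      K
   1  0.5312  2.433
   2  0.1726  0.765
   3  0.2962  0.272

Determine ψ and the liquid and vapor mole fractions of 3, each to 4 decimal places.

Material balance + equilibrium reduce to Σ zᵢ(Kᵢ−1)/(1+ψ(Kᵢ−1)) = 0.
Feasibility: ΣzᵢKᵢ = 1.5050, Σzᵢ/Kᵢ = 1.5329 — both > 1, two phases present.
Newton iteration, ψ⁰ = 0.5:
  ψ = 0.5000: g = 0.05846, g' = -0.7706 → ψ = 0.5759
  ψ = 0.5759: g = -0.00115, g' = -0.8056 → ψ = 0.5744
Converged at ψ = 0.5744.
Compositions from xᵢ = zᵢ/(1+ψ(Kᵢ−1)), yᵢ = Kᵢxᵢ:
  1: x = 0.2914, y = 0.7089
  2: x = 0.1995, y = 0.1526
  3: x = 0.5091, y = 0.1385

ψ = 0.5744, x_3 = 0.5091, y_3 = 0.1385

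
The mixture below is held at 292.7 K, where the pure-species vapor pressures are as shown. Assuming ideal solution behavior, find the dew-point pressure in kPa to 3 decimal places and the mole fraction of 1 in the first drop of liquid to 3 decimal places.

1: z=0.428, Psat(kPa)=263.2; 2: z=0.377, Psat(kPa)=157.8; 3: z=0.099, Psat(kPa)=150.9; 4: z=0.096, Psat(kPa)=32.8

At the dew point ψ → 1, so Σzᵢ/Kᵢ = 1 with Kᵢ = Pᵢˢᵃᵗ/P ⇒ 1/P = Σzᵢ/Pᵢˢᵃᵗ.
1/P = 0.428/263.2 + 0.377/157.8 + 0.099/150.9 + 0.096/32.8 = 0.007598 ⇒ P = 131.611 kPa
xᵢ = zᵢP/Pᵢˢᵃᵗ ⇒ x_1 = 0.428·131.611/263.2 = 0.214

Pdew = 131.611 kPa, x_1 = 0.214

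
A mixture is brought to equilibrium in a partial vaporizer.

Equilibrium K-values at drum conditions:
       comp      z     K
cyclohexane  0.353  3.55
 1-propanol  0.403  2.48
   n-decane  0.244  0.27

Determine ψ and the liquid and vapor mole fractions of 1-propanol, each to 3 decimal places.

ψ = 0.906, x_1-propanol = 0.172, y_1-propanol = 0.427

Newton–Raphson from ψ = 0.5:
  ψ = 0.500: g = 0.4579, g' = -1.058 → ψ = 0.933
  ψ = 0.933: g = -0.0417, g' = -1.635 → ψ = 0.908
  ψ = 0.908: g = -0.0016, g' = -1.511 → ψ = 0.906
Converged at ψ = 0.906.
Compositions from xᵢ = zᵢ/(1+ψ(Kᵢ−1)), yᵢ = Kᵢxᵢ:
  cyclohexane: x = 0.107, y = 0.378
  1-propanol: x = 0.172, y = 0.427
  n-decane: x = 0.721, y = 0.195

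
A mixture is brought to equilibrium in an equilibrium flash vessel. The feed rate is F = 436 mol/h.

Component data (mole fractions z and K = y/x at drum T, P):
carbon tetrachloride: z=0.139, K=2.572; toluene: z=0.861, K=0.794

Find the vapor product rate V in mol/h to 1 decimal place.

Material balance + equilibrium reduce to Σ zᵢ(Kᵢ−1)/(1+ψ(Kᵢ−1)) = 0.
Feasibility: ΣzᵢKᵢ = 1.041, Σzᵢ/Kᵢ = 1.138 — both > 1, two phases present.
Binary case is linear: z₁(K₁−1)(1+ψ(K₂−1)) + z₂(K₂−1)(1+ψ(K₁−1)) = 0
⇒ ψ = [z₁(K₁−1)+z₂(K₂−1)] / [−(K₁−1)(K₂−1)] = 0.0411/0.3238 = 0.127
Then V = ψ·F = 0.1270·436 = 55.4 mol/h and L = F − V = 380.6 mol/h.

V = 55.4 mol/h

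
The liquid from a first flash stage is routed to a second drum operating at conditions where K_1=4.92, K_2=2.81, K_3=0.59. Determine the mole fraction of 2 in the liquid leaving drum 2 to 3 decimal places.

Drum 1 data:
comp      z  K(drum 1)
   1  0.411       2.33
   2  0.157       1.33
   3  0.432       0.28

Drum 1:
Let ψ₁ = V/F and solve Σ zᵢ(Kᵢ−1)/(1+ψ₁(Kᵢ−1)) = 0.
Feasibility: ΣzᵢKᵢ = 1.287, Σzᵢ/Kᵢ = 1.837 — both > 1, two phases present.
Iterate (Newton) starting at ψ₁ = 0.5:
  ψ₁ = 0.500: g = -0.1132, g' = -0.822 → ψ₁ = 0.362
  ψ₁ = 0.362: g = -0.0056, g' = -0.755 → ψ₁ = 0.355
Converged at ψ₁ = 0.355.
Drum-1 compositions:
  1: x = 0.279, y = 0.651
  2: x = 0.141, y = 0.187
  3: x = 0.580, y = 0.162
Drum-2 feed = drum-1 liquid: z₂ = (0.2792, 0.1405, 0.5802).
Drum 2:
Rachford–Rice: g(ψ₂) = Σ zᵢ(Kᵢ−1)/(1+ψ₂(Kᵢ−1)) = 0.
Feasibility: ΣzᵢKᵢ = 2.111, Σzᵢ/Kᵢ = 1.090 — both > 1, two phases present.
Newton–Raphson from ψ₂ = 0.5:
  ψ₂ = 0.500: g = 0.2041, g' = -0.771 → ψ₂ = 0.765
  ψ₂ = 0.765: g = 0.0339, g' = -0.556 → ψ₂ = 0.826
  ψ₂ = 0.826: g = 0.0007, g' = -0.536 → ψ₂ = 0.827
Converged at ψ₂ = 0.827.
  1: x = 0.066, y = 0.324
  2: x = 0.056, y = 0.158
  3: x = 0.878, y = 0.518

x_2 (drum 2) = 0.056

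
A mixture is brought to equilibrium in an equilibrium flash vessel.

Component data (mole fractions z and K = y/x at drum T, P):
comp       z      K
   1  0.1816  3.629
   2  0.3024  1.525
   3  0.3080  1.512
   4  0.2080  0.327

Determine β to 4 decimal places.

Iterate (Newton) starting at β = 0.57:
  β = 0.5700: g = 0.20824, g' = -0.5468 → β = 0.9509
  β = 0.9509: g = -0.04039, g' = -0.9027 → β = 0.9061
  β = 0.9061: g = -0.00230, g' = -0.8045 → β = 0.9033
Converged at β = 0.9032.

β = 0.9032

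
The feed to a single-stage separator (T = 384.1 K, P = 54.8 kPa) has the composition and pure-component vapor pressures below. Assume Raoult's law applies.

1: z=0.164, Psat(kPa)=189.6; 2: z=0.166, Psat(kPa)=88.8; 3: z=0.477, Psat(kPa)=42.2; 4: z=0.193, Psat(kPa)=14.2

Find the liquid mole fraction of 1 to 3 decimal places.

x_1 = 0.090

Raoult's law: Kᵢ = Pᵢˢᵃᵗ/P = Pᵢˢᵃᵗ/54.8.
  K_1 = 189.6/54.8 = 3.45985, K_2 = 88.8/54.8 = 1.62044, K_3 = 42.2/54.8 = 0.77007, K_4 = 14.2/54.8 = 0.25912
Let ψ = V/F and solve Σ zᵢ(Kᵢ−1)/(1+ψ(Kᵢ−1)) = 0.
g(0) = ΣzᵢKᵢ − 1 = 0.254 and g(1) = 1 − Σzᵢ/Kᵢ = -0.514, so a root lies in (0, 1).
Newton–Raphson from ψ = 0.37:
  ψ = 0.370: g = -0.0219, g' = -0.545 → ψ = 0.330
Converged at ψ = 0.330.
Compositions from xᵢ = zᵢ/(1+ψ(Kᵢ−1)), yᵢ = Kᵢxᵢ:
  1: x = 0.090, y = 0.313
  2: x = 0.138, y = 0.223
  3: x = 0.516, y = 0.398
  4: x = 0.256, y = 0.066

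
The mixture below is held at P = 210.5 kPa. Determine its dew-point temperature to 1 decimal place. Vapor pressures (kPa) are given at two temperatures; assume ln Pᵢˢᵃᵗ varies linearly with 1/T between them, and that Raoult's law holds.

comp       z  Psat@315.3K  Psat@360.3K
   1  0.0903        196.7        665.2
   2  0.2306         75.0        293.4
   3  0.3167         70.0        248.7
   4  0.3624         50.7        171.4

Dew-point temperature: Σzᵢ·P/Pᵢˢᵃᵗ(T) = 1. Interpolate ln Pᵢˢᵃᵗ = aᵢ + bᵢ/T.
  T = 315.3 K: ΣzᵢP/Pᵢˢᵃᵗ = 3.2009
  T = 360.3 K: ΣzᵢP/Pᵢˢᵃᵗ = 0.9071
  T = 337.8 K: ΣzᵢP/Pᵢˢᵃᵗ = 1.6333
  T = 349.1 K: ΣzᵢP/Pᵢˢᵃᵗ = 1.2041
  T = 354.7 K: ΣzᵢP/Pᵢˢᵃᵗ = 1.0428
  T = 357.5 K: ΣzᵢP/Pᵢˢᵃᵗ = 0.9721
Interpolating between 354.7 K and 357.5 K gives T ≈ 356.4 K.

T = 356.4 K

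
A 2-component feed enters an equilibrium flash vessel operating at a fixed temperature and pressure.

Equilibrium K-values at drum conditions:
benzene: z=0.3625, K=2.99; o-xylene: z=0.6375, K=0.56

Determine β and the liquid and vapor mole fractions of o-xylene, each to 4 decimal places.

Let β = V/F and solve Σ zᵢ(Kᵢ−1)/(1+β(Kᵢ−1)) = 0.
Check two-phase: ΣzᵢKᵢ = 1.4409 > 1 and Σzᵢ/Kᵢ = 1.2596 > 1, so g(0) = 0.4409 > 0 and g(1) = -0.2596 < 0.
Binary case is linear: z₁(K₁−1)(1+β(K₂−1)) + z₂(K₂−1)(1+β(K₁−1)) = 0
⇒ β = [z₁(K₁−1)+z₂(K₂−1)] / [−(K₁−1)(K₂−1)] = 0.44088/0.87560 = 0.5035
Compositions from xᵢ = zᵢ/(1+β(Kᵢ−1)), yᵢ = Kᵢxᵢ:
  benzene: x = 0.1811, y = 0.5414
  o-xylene: x = 0.8189, y = 0.4586

β = 0.5035, x_o-xylene = 0.8189, y_o-xylene = 0.4586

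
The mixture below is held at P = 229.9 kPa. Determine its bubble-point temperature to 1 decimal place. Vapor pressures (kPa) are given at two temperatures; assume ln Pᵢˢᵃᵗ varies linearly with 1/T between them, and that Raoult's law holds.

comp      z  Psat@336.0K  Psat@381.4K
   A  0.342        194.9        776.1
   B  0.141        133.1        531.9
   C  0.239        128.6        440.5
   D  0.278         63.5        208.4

T = 353.2 K

Bubble-point temperature: ΣzᵢPᵢˢᵃᵗ(T) = P. Interpolate ln Pᵢˢᵃᵗ = aᵢ + bᵢ/T.
  T = 336.0 K: ΣzᵢPᵢˢᵃᵗ = 133.81 kPa
  T = 381.4 K: ΣzᵢPᵢˢᵃᵗ = 503.64 kPa
  T = 358.7 K: ΣzᵢPᵢˢᵃᵗ = 270.50 kPa
  T = 347.4 K: ΣzᵢPᵢˢᵃᵗ = 192.71 kPa
  T = 353.0 K: ΣzᵢPᵢˢᵃᵗ = 228.58 kPa
  T = 355.9 K: ΣzᵢPᵢˢᵃᵗ = 249.19 kPa
Interpolating between 353.0 K and 355.9 K gives T ≈ 353.2 K.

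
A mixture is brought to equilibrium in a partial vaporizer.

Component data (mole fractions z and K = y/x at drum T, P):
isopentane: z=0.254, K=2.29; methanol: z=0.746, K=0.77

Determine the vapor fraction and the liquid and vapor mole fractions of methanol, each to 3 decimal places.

ψ = 0.526, x_methanol = 0.849, y_methanol = 0.653

Newton–Raphson from ψ = 0.5:
  ψ = 0.500: g = 0.0053, g' = -0.207 → ψ = 0.526
Converged at ψ = 0.526.
Compositions from xᵢ = zᵢ/(1+ψ(Kᵢ−1)), yᵢ = Kᵢxᵢ:
  isopentane: x = 0.151, y = 0.347
  methanol: x = 0.849, y = 0.653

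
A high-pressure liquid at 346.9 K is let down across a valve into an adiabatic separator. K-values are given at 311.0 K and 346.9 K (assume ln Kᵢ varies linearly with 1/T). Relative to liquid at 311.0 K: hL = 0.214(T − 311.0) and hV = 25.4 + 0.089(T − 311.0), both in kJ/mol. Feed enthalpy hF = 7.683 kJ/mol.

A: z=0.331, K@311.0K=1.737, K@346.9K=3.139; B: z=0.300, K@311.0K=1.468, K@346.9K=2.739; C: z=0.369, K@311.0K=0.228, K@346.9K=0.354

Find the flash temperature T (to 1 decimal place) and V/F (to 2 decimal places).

T = 313.5 K, V/F = 0.28

Adiabatic flash: solve Rachford–Rice at each trial T, then check hF = ψ·hV(T) + (1−ψ)·hL(T).
  T = 311.0 K: K = (1.737, 1.468, 0.228), RR gives ψ = 0.208, H_out = 5.289 kJ/mol
  T = 346.9 K: K = (3.139, 2.739, 0.354), RR gives ψ = 0.786, H_out = 24.124 kJ/mol
  T = 328.9 K: K = (2.371, 2.038, 0.287), RR gives ψ = 0.579, H_out = 17.236 kJ/mol
  T = 319.9 K: K = (2.037, 1.736, 0.257), RR gives ψ = 0.433, H_out = 12.412 kJ/mol
  T = 315.4 K: K = (1.881, 1.597, 0.242), RR gives ψ = 0.334, H_out = 9.244 kJ/mol
  T = 313.2 K: K = (1.808, 1.531, 0.235), RR gives ψ = 0.276, H_out = 7.400 kJ/mol
Linear interpolation between T = 313.2 (H_out = 7.400) and T = 315.4 (H_out = 9.244) on hF = 7.683 gives T ≈ 313.5 K, at which ψ = 0.28.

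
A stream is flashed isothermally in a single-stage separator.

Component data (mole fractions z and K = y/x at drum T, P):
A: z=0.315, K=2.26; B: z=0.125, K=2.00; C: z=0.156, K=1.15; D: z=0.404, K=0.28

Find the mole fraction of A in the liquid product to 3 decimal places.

x_A = 0.218

Material balance + equilibrium reduce to Σ zᵢ(Kᵢ−1)/(1+ψ(Kᵢ−1)) = 0.
Feasibility: ΣzᵢKᵢ = 1.254, Σzᵢ/Kᵢ = 1.780 — both > 1, two phases present.
Iterate (Newton) starting at ψ = 0.34:
  ψ = 0.340: g = 0.0082, g' = -0.685 → ψ = 0.352
Converged at ψ = 0.352.
Compositions from xᵢ = zᵢ/(1+ψ(Kᵢ−1)), yᵢ = Kᵢxᵢ:
  A: x = 0.218, y = 0.493
  B: x = 0.092, y = 0.185
  C: x = 0.148, y = 0.170
  D: x = 0.541, y = 0.152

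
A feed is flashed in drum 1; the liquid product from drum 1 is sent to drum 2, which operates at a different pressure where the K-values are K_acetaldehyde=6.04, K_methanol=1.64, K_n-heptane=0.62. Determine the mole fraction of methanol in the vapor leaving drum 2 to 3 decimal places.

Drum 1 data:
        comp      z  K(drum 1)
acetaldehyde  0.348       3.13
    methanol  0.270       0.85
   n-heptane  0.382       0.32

y_methanol (drum 2) = 0.304

Drum 1:
Iterate (Newton) starting at ψ₁ = 0.5:
  ψ₁ = 0.500: g = -0.0784, g' = -0.783 → ψ₁ = 0.400
Converged at ψ₁ = 0.400.
Drum-1 compositions:
  acetaldehyde: x = 0.188, y = 0.588
  methanol: x = 0.287, y = 0.244
  n-heptane: x = 0.525, y = 0.168
Drum-2 feed = drum-1 liquid: z₂ = (0.1878, 0.2873, 0.5249).
Drum 2:
Let ψ₂ = V/F and solve Σ zᵢ(Kᵢ−1)/(1+ψ₂(Kᵢ−1)) = 0.
Feasibility: ΣzᵢKᵢ = 1.931, Σzᵢ/Kᵢ = 1.053 — both > 1, two phases present.
Iterate (Newton) starting at ψ₂ = 0.5:
  ψ₂ = 0.500: g = 0.1619, g' = -0.568 → ψ₂ = 0.785
  ψ₂ = 0.785: g = 0.0291, g' = -0.400 → ψ₂ = 0.858
  ψ₂ = 0.858: g = 0.0006, g' = -0.384 → ψ₂ = 0.859
Converged at ψ₂ = 0.859.
  acetaldehyde: x = 0.035, y = 0.213
  methanol: x = 0.185, y = 0.304
  n-heptane: x = 0.779, y = 0.483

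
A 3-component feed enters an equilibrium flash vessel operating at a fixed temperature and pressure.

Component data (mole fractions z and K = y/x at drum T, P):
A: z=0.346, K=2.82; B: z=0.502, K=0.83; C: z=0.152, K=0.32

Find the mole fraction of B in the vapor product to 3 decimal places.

y_B = 0.470

Material balance + equilibrium reduce to Σ zᵢ(Kᵢ−1)/(1+ψ(Kᵢ−1)) = 0.
Check two-phase: ΣzᵢKᵢ = 1.441 > 1 and Σzᵢ/Kᵢ = 1.203 > 1, so g(0) = 0.441 > 0 and g(1) = -0.203 < 0.
Newton iteration, ψ⁰ = 0.5:
  ψ = 0.500: g = 0.0798, g' = -0.493 → ψ = 0.662
  ψ = 0.662: g = 0.0015, g' = -0.487 → ψ = 0.665
Converged at ψ = 0.665.
Compositions from xᵢ = zᵢ/(1+ψ(Kᵢ−1)), yᵢ = Kᵢxᵢ:
  A: x = 0.157, y = 0.441
  B: x = 0.566, y = 0.470
  C: x = 0.277, y = 0.089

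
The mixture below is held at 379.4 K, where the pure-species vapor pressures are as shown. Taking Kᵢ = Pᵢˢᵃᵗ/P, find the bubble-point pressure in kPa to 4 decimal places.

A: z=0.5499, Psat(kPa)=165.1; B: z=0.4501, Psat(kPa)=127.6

Pbub = 148.2212 kPa

At the bubble point ψ → 0, so ΣzᵢKᵢ = 1 with Kᵢ = Pᵢˢᵃᵗ/P ⇒ P = ΣzᵢPᵢˢᵃᵗ.
P = 0.5499·165.1 + 0.4501·127.6 = 148.2212 kPa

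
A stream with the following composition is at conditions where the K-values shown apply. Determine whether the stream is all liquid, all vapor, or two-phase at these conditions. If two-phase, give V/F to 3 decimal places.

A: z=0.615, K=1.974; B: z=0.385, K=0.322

two-phase, V/F = 0.512

ΣzᵢKᵢ = 1.338; Σzᵢ/Kᵢ = 1.507.
Both exceed 1, so a two-phase solution exists.
Let ψ = V/F and solve Σ zᵢ(Kᵢ−1)/(1+ψ(Kᵢ−1)) = 0.
Binary case is linear: z₁(K₁−1)(1+ψ(K₂−1)) + z₂(K₂−1)(1+ψ(K₁−1)) = 0
⇒ ψ = [z₁(K₁−1)+z₂(K₂−1)] / [−(K₁−1)(K₂−1)] = 0.3380/0.6604 = 0.512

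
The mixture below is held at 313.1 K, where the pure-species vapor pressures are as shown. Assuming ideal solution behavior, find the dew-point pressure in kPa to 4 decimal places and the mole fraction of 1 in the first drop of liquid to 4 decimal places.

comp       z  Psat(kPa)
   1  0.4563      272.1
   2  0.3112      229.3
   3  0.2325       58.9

At the dew point ψ → 1, so Σzᵢ/Kᵢ = 1 with Kᵢ = Pᵢˢᵃᵗ/P ⇒ 1/P = Σzᵢ/Pᵢˢᵃᵗ.
1/P = 0.4563/272.1 + 0.3112/229.3 + 0.2325/58.9 = 0.0069815 ⇒ P = 143.2357 kPa
xᵢ = zᵢP/Pᵢˢᵃᵗ ⇒ x_1 = 0.4563·143.2357/272.1 = 0.2402

Pdew = 143.2357 kPa, x_1 = 0.2402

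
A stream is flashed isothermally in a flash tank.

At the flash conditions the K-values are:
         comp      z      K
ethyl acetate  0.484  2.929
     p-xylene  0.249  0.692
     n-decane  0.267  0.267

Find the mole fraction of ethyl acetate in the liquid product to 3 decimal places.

Material balance + equilibrium reduce to Σ zᵢ(Kᵢ−1)/(1+ψ(Kᵢ−1)) = 0.
Check two-phase: ΣzᵢKᵢ = 1.661 > 1 and Σzᵢ/Kᵢ = 1.525 > 1, so g(0) = 0.661 > 0 and g(1) = -0.525 < 0.
Newton–Raphson from ψ = 0.5:
  ψ = 0.500: g = 0.0757, g' = -0.857 → ψ = 0.588
Converged at ψ = 0.588.
Compositions from xᵢ = zᵢ/(1+ψ(Kᵢ−1)), yᵢ = Kᵢxᵢ:
  ethyl acetate: x = 0.227, y = 0.664
  p-xylene: x = 0.304, y = 0.210
  n-decane: x = 0.469, y = 0.125

x_ethyl acetate = 0.227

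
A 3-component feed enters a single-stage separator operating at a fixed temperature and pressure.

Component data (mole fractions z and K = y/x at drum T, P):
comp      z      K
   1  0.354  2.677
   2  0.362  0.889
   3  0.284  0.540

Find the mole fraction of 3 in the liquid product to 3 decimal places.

x_3 = 0.452

Newton iteration, β⁰ = 0.6:
  β = 0.600: g = 0.0724, g' = -0.367 → β = 0.797
  β = 0.797: g = 0.0036, g' = -0.338 → β = 0.808
Converged at β = 0.808.
Compositions from xᵢ = zᵢ/(1+β(Kᵢ−1)), yᵢ = Kᵢxᵢ:
  1: x = 0.150, y = 0.402
  2: x = 0.398, y = 0.354
  3: x = 0.452, y = 0.244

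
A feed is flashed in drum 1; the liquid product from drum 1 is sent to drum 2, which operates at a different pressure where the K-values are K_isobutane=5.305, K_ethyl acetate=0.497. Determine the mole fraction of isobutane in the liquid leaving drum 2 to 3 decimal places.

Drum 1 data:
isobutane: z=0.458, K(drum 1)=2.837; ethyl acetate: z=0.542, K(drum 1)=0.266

x_isobutane (drum 2) = 0.105

Drum 1:
Rachford–Rice: g(ψ₁) = Σ zᵢ(Kᵢ−1)/(1+ψ₁(Kᵢ−1)) = 0.
Check two-phase: ΣzᵢKᵢ = 1.444 > 1 and Σzᵢ/Kᵢ = 2.199 > 1, so g(0) = 0.444 > 0 and g(1) = -1.199 < 0.
Binary case is linear: z₁(K₁−1)(1+ψ₁(K₂−1)) + z₂(K₂−1)(1+ψ₁(K₁−1)) = 0
⇒ ψ₁ = [z₁(K₁−1)+z₂(K₂−1)] / [−(K₁−1)(K₂−1)] = 0.4435/1.3484 = 0.329
Drum-1 compositions:
  isobutane: x = 0.285, y = 0.810
  ethyl acetate: x = 0.715, y = 0.190
Drum-2 feed = drum-1 liquid: z₂ = (0.2855, 0.7145).
Drum 2:
Rachford–Rice: g(ψ₂) = Σ zᵢ(Kᵢ−1)/(1+ψ₂(Kᵢ−1)) = 0.
Feasibility: ΣzᵢKᵢ = 1.870, Σzᵢ/Kᵢ = 1.491 — both > 1, two phases present.
Newton iteration, ψ₂⁰ = 0.59:
  ψ₂ = 0.590: g = -0.1639, g' = -0.788 → ψ₂ = 0.382
  ψ₂ = 0.382: g = 0.0199, g' = -1.034 → ψ₂ = 0.401
  ψ₂ = 0.401: g = 0.0004, g' = -0.995 → ψ₂ = 0.402
Converged at ψ₂ = 0.402.
  isobutane: x = 0.105, y = 0.555
  ethyl acetate: x = 0.895, y = 0.445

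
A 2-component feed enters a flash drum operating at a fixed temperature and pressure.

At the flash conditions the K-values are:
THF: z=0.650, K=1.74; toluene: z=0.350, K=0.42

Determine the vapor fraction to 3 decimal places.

Iterate (Newton) starting at ψ = 0.5:
  ψ = 0.500: g = 0.0652, g' = -0.423 → ψ = 0.654
  ψ = 0.654: g = -0.0029, g' = -0.467 → ψ = 0.648
Converged at ψ = 0.648.

ψ = 0.648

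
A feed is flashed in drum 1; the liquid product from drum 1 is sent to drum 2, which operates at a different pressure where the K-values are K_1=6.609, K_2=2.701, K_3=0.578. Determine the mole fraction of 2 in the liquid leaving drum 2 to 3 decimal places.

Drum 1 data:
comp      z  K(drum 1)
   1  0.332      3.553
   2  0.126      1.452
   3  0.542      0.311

Drum 1:
Let ψ₁ = V/F and solve Σ zᵢ(Kᵢ−1)/(1+ψ₁(Kᵢ−1)) = 0.
g(0) = ΣzᵢKᵢ − 1 = 0.531 and g(1) = 1 − Σzᵢ/Kᵢ = -0.923, so a root lies in (0, 1).
Iterate (Newton) starting at ψ₁ = 0.5:
  ψ₁ = 0.500: g = -0.1509, g' = -1.033 → ψ₁ = 0.354
Converged at ψ₁ = 0.354.
Drum-1 compositions:
  1: x = 0.174, y = 0.619
  2: x = 0.109, y = 0.158
  3: x = 0.717, y = 0.223
Drum-2 feed = drum-1 liquid: z₂ = (0.1743, 0.1086, 0.7171).
Drum 2:
Rachford–Rice: g(ψ₂) = Σ zᵢ(Kᵢ−1)/(1+ψ₂(Kᵢ−1)) = 0.
Check two-phase: ΣzᵢKᵢ = 1.860 > 1 and Σzᵢ/Kᵢ = 1.307 > 1, so g(0) = 0.860 > 0 and g(1) = -0.307 < 0.
Iterate (Newton) starting at ψ₂ = 0.4:
  ψ₂ = 0.400: g = 0.0473, g' = -0.817 → ψ₂ = 0.458
  ψ₂ = 0.458: g = 0.0028, g' = -0.726 → ψ₂ = 0.462
Converged at ψ₂ = 0.462.
  1: x = 0.049, y = 0.321
  2: x = 0.061, y = 0.164
  3: x = 0.891, y = 0.515

x_2 (drum 2) = 0.061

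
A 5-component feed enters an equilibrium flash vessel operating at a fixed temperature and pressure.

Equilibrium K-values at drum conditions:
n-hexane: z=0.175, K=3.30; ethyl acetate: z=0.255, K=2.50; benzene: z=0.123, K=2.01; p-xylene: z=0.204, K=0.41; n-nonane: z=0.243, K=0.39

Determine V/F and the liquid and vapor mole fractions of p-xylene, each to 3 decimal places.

Material balance + equilibrium reduce to Σ zᵢ(Kᵢ−1)/(1+V/F(Kᵢ−1)) = 0.
Feasibility: ΣzᵢKᵢ = 1.641, Σzᵢ/Kᵢ = 1.337 — both > 1, two phases present.
Newton iteration, V/F⁰ = 0.5:
  V/F = 0.500: g = 0.1043, g' = -0.773 → V/F = 0.635
  V/F = 0.635: g = 0.0008, g' = -0.772 → V/F = 0.636
Converged at V/F = 0.636.
Compositions from xᵢ = zᵢ/(1+V/F(Kᵢ−1)), yᵢ = Kᵢxᵢ:
  n-hexane: x = 0.071, y = 0.234
  ethyl acetate: x = 0.131, y = 0.326
  benzene: x = 0.075, y = 0.151
  p-xylene: x = 0.327, y = 0.134
  n-nonane: x = 0.397, y = 0.155

V/F = 0.636, x_p-xylene = 0.327, y_p-xylene = 0.134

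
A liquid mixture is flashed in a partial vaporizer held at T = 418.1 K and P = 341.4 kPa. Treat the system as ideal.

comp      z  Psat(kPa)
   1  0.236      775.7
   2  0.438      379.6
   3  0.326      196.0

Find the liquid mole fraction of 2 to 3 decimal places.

x_2 = 0.405

Raoult's law: Kᵢ = Pᵢˢᵃᵗ/P = Pᵢˢᵃᵗ/341.4.
  K_1 = 775.7/341.4 = 2.27211, K_2 = 379.6/341.4 = 1.11189, K_3 = 196.0/341.4 = 0.57411
Material balance + equilibrium reduce to Σ zᵢ(Kᵢ−1)/(1+ψ(Kᵢ−1)) = 0.
Check two-phase: ΣzᵢKᵢ = 1.210 > 1 and Σzᵢ/Kᵢ = 1.066 > 1, so g(0) = 0.210 > 0 and g(1) = -0.066 < 0.
Iterate (Newton) starting at ψ = 0.5:
  ψ = 0.500: g = 0.0535, g' = -0.243 → ψ = 0.720
  ψ = 0.720: g = 0.0018, g' = -0.232 → ψ = 0.728
Converged at ψ = 0.728.
Compositions from xᵢ = zᵢ/(1+ψ(Kᵢ−1)), yᵢ = Kᵢxᵢ:
  1: x = 0.123, y = 0.278
  2: x = 0.405, y = 0.450
  3: x = 0.472, y = 0.271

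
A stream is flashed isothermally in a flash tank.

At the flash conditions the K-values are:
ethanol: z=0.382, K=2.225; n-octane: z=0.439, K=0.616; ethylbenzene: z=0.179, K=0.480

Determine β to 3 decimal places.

Rachford–Rice: g(β) = Σ zᵢ(Kᵢ−1)/(1+β(Kᵢ−1)) = 0.
Feasibility: ΣzᵢKᵢ = 1.206, Σzᵢ/Kᵢ = 1.257 — both > 1, two phases present.
Newton–Raphson from β = 0.5:
  β = 0.500: g = -0.0442, g' = -0.408 → β = 0.392
  β = 0.392: g = 0.0009, g' = -0.428 → β = 0.394
Converged at β = 0.394.

β = 0.394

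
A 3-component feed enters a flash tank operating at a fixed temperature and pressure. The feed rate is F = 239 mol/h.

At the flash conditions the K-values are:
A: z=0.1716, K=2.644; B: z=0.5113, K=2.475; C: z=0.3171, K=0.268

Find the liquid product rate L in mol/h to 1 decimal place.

Rachford–Rice: g(V/F) = Σ zᵢ(Kᵢ−1)/(1+V/F(Kᵢ−1)) = 0.
g(0) = ΣzᵢKᵢ − 1 = 0.8042 and g(1) = 1 − Σzᵢ/Kᵢ = -0.4547, so a root lies in (0, 1).
Iterate (Newton) starting at V/F = 0.5:
  V/F = 0.5000: g = 0.22277, g' = -0.9309 → V/F = 0.7393
  V/F = 0.7393: g = -0.01779, g' = -1.1561 → V/F = 0.7239
  V/F = 0.7239: g = -0.00024, g' = -1.1257 → V/F = 0.7237
Converged at V/F = 0.7237.
Then V = V/F·F = 0.7237·239 = 173.0 mol/h and L = F − V = 66.0 mol/h.

L = 66.0 mol/h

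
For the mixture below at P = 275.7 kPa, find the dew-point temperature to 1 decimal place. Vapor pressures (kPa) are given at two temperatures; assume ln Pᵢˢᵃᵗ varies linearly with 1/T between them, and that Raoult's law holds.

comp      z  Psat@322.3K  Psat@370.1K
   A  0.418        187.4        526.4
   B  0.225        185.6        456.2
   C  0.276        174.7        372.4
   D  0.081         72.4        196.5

T = 347.9 K

Dew-point temperature: Σzᵢ·P/Pᵢˢᵃᵗ(T) = 1. Interpolate ln Pᵢˢᵃᵗ = aᵢ + bᵢ/T.
  T = 322.3 K: ΣzᵢP/Pᵢˢᵃᵗ = 1.6932
  T = 370.1 K: ΣzᵢP/Pᵢˢᵃᵗ = 0.6729
  T = 346.2 K: ΣzᵢP/Pᵢˢᵃᵗ = 1.0323
  T = 358.1 K: ΣzᵢP/Pᵢˢᵃᵗ = 0.8279
  T = 352.1 K: ΣzᵢP/Pᵢˢᵃᵗ = 0.9235
  T = 349.1 K: ΣzᵢP/Pᵢˢᵃᵗ = 0.9768
Interpolating between 346.2 K and 349.1 K gives T ≈ 347.9 K.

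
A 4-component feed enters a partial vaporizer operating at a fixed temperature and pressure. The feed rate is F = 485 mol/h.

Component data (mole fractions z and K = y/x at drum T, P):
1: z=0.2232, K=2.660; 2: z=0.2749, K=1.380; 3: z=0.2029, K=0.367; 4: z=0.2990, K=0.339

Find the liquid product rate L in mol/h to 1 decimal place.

Newton–Raphson from β = 0.35:
  β = 0.3500: g = -0.09556, g' = -0.6323 → β = 0.1989
  β = 0.1989: g = 0.00120, g' = -0.6615 → β = 0.2007
Converged at β = 0.2007.
Then V = β·F = 0.2007·485 = 97.3 mol/h and L = F − V = 387.7 mol/h.

L = 387.7 mol/h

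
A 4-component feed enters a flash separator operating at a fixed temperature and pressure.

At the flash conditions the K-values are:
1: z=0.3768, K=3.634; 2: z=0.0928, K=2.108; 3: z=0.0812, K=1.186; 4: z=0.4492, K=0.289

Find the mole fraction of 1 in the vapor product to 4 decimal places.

y_1 = 0.5832

Material balance + equilibrium reduce to Σ zᵢ(Kᵢ−1)/(1+ψ(Kᵢ−1)) = 0.
Feasibility: ΣzᵢKᵢ = 1.7910, Σzᵢ/Kᵢ = 1.7705 — both > 1, two phases present.
Newton iteration, ψ⁰ = 0.5:
  ψ = 0.5000: g = 0.01279, g' = -1.0832 → ψ = 0.5118
Converged at ψ = 0.5118.
Compositions from xᵢ = zᵢ/(1+ψ(Kᵢ−1)), yᵢ = Kᵢxᵢ:
  1: x = 0.1605, y = 0.5832
  2: x = 0.0592, y = 0.1248
  3: x = 0.0741, y = 0.0879
  4: x = 0.7062, y = 0.2041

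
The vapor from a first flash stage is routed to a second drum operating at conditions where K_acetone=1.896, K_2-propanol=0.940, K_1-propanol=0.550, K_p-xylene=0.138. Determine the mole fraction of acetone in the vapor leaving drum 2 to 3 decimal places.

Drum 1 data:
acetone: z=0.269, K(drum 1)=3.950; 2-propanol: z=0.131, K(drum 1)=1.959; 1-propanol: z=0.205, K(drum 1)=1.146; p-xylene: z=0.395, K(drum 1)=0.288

y_acetone (drum 2) = 0.667

Drum 1:
Iterate (Newton) starting at ψ₁ = 0.5:
  ψ₁ = 0.500: g = -0.0033, g' = -0.924 → ψ₁ = 0.496
Converged at ψ₁ = 0.496.
Drum-1 compositions:
  acetone: x = 0.109, y = 0.431
  2-propanol: x = 0.089, y = 0.174
  1-propanol: x = 0.191, y = 0.219
  p-xylene: x = 0.611, y = 0.176
Drum-2 feed = drum-1 vapor: z₂ = (0.4311, 0.1739, 0.2191, 0.1760).
Drum 2:
Let ψ₂ = V/F and solve Σ zᵢ(Kᵢ−1)/(1+ψ₂(Kᵢ−1)) = 0.
Feasibility: ΣzᵢKᵢ = 1.126, Σzᵢ/Kᵢ = 2.086 — both > 1, two phases present.
Iterate (Newton) starting at ψ₂ = 0.59:
  ψ₂ = 0.590: g = -0.2010, g' = -0.772 → ψ₂ = 0.330
  ψ₂ = 0.330: g = -0.0401, g' = -0.523 → ψ₂ = 0.253
  ψ₂ = 0.253: g = -0.0010, g' = -0.501 → ψ₂ = 0.251
Converged at ψ₂ = 0.251.
  acetone: x = 0.352, y = 0.667
  2-propanol: x = 0.177, y = 0.166
  1-propanol: x = 0.247, y = 0.136
  p-xylene: x = 0.225, y = 0.031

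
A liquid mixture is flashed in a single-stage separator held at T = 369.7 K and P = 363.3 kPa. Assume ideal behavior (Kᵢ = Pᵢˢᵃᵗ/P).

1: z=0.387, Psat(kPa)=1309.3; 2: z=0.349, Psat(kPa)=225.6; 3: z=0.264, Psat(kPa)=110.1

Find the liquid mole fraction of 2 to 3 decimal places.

Raoult's law: Kᵢ = Pᵢˢᵃᵗ/P = Pᵢˢᵃᵗ/363.3.
  K_1 = 1309.3/363.3 = 3.60391, K_2 = 225.6/363.3 = 0.62097, K_3 = 110.1/363.3 = 0.30306
Let β = V/F and solve Σ zᵢ(Kᵢ−1)/(1+β(Kᵢ−1)) = 0.
Check two-phase: ΣzᵢKᵢ = 1.691 > 1 and Σzᵢ/Kᵢ = 1.541 > 1, so g(0) = 0.691 > 0 and g(1) = -0.541 < 0.
Newton–Raphson from β = 0.5:
  β = 0.500: g = -0.0078, g' = -0.874 → β = 0.491
Converged at β = 0.491.
Compositions from xᵢ = zᵢ/(1+β(Kᵢ−1)), yᵢ = Kᵢxᵢ:
  1: x = 0.170, y = 0.612
  2: x = 0.429, y = 0.266
  3: x = 0.401, y = 0.122

x_2 = 0.429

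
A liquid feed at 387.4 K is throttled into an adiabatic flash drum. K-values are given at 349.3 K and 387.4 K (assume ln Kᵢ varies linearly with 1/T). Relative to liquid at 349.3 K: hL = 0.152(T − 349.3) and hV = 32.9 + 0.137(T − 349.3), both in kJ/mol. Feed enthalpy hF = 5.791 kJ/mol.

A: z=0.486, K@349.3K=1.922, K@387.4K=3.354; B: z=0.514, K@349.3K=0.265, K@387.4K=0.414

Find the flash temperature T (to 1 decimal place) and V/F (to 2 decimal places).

Adiabatic flash: solve Rachford–Rice at each trial T, then check hF = ψ·hV(T) + (1−ψ)·hL(T).
  T = 349.3 K: K = (1.922, 0.265), RR gives ψ = 0.104, H_out = 3.413 kJ/mol
  T = 387.4 K: K = (3.354, 0.414), RR gives ψ = 0.611, H_out = 25.544 kJ/mol
  T = 368.4 K: K = (2.578, 0.335), RR gives ψ = 0.405, H_out = 16.122 kJ/mol
  T = 358.9 K: K = (2.236, 0.299), RR gives ψ = 0.278, H_out = 10.556 kJ/mol
  T = 354.1 K: K = (2.075, 0.282), RR gives ψ = 0.199, H_out = 7.252 kJ/mol
  T = 351.7 K: K = (1.998, 0.273), RR gives ψ = 0.154, H_out = 5.414 kJ/mol
Linear interpolation between T = 351.7 (H_out = 5.414) and T = 354.1 (H_out = 7.252) on hF = 5.791 gives T ≈ 352.2 K, at which ψ = 0.16.

T = 352.2 K, V/F = 0.16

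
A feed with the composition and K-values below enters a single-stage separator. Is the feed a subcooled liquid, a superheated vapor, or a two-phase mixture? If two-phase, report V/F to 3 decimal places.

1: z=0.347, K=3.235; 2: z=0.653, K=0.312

two-phase, V/F = 0.212

ΣzᵢKᵢ = 1.326; Σzᵢ/Kᵢ = 2.200.
Both exceed 1, so a two-phase solution exists.
Let ψ = V/F and solve Σ zᵢ(Kᵢ−1)/(1+ψ(Kᵢ−1)) = 0.
Binary case is linear: z₁(K₁−1)(1+ψ(K₂−1)) + z₂(K₂−1)(1+ψ(K₁−1)) = 0
⇒ ψ = [z₁(K₁−1)+z₂(K₂−1)] / [−(K₁−1)(K₂−1)] = 0.3263/1.5377 = 0.212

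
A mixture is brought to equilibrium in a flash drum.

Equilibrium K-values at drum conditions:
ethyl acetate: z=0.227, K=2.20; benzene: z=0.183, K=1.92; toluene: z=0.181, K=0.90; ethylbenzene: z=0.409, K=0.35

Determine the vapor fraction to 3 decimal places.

ψ = 0.269

Let ψ = V/F and solve Σ zᵢ(Kᵢ−1)/(1+ψ(Kᵢ−1)) = 0.
g(0) = ΣzᵢKᵢ − 1 = 0.157 and g(1) = 1 − Σzᵢ/Kᵢ = -0.568, so a root lies in (0, 1).
Newton–Raphson from ψ = 0.5:
  ψ = 0.500: g = -0.1273, g' = -0.582 → ψ = 0.281
  ψ = 0.281: g = -0.0064, g' = -0.541 → ψ = 0.269
Converged at ψ = 0.269.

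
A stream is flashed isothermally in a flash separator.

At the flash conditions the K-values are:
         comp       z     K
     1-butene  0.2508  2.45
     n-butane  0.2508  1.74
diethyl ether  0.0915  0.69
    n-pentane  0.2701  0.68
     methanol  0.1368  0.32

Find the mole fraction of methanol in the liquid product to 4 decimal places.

x_methanol = 0.2459

Let ψ = V/F and solve Σ zᵢ(Kᵢ−1)/(1+ψ(Kᵢ−1)) = 0.
Check two-phase: ΣzᵢKᵢ = 1.3414 > 1 and Σzᵢ/Kᵢ = 1.2038 > 1, so g(0) = 0.3414 > 0 and g(1) = -0.2038 < 0.
Newton–Raphson from ψ = 0.5:
  ψ = 0.5000: g = 0.06888, g' = -0.4471 → ψ = 0.6540
  ψ = 0.6540: g = -0.00071, g' = -0.4645 → ψ = 0.6525
Converged at ψ = 0.6525.
Compositions from xᵢ = zᵢ/(1+ψ(Kᵢ−1)), yᵢ = Kᵢxᵢ:
  1-butene: x = 0.1289, y = 0.3157
  n-butane: x = 0.1691, y = 0.2943
  diethyl ether: x = 0.1147, y = 0.0791
  n-pentane: x = 0.3414, y = 0.2321
  methanol: x = 0.2459, y = 0.0787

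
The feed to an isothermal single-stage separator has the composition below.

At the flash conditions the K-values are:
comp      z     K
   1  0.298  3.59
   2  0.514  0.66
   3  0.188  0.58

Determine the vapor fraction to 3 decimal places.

ψ = 0.551

Rachford–Rice: g(ψ) = Σ zᵢ(Kᵢ−1)/(1+ψ(Kᵢ−1)) = 0.
Feasibility: ΣzᵢKᵢ = 1.518, Σzᵢ/Kᵢ = 1.186 — both > 1, two phases present.
Iterate (Newton) starting at ψ = 0.58:
  ψ = 0.580: g = -0.0136, g' = -0.469 → ψ = 0.551
Converged at ψ = 0.551.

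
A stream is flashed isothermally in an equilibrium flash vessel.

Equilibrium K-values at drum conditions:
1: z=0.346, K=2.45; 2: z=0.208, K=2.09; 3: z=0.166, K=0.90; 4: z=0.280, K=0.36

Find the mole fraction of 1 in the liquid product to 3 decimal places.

Rachford–Rice: g(ψ) = Σ zᵢ(Kᵢ−1)/(1+ψ(Kᵢ−1)) = 0.
g(0) = ΣzᵢKᵢ − 1 = 0.533 and g(1) = 1 − Σzᵢ/Kᵢ = -0.203, so a root lies in (0, 1).
Newton–Raphson from ψ = 0.5:
  ψ = 0.500: g = 0.1566, g' = -0.598 → ψ = 0.762
  ψ = 0.762: g = -0.0055, g' = -0.677 → ψ = 0.754
Converged at ψ = 0.754.
Compositions from xᵢ = zᵢ/(1+ψ(Kᵢ−1)), yᵢ = Kᵢxᵢ:
  1: x = 0.165, y = 0.405
  2: x = 0.114, y = 0.239
  3: x = 0.180, y = 0.162
  4: x = 0.541, y = 0.195

x_1 = 0.165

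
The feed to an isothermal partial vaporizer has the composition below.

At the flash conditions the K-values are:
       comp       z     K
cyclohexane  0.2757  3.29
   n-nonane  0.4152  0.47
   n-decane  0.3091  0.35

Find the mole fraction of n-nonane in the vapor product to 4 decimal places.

Rachford–Rice: g(V/F) = Σ zᵢ(Kᵢ−1)/(1+V/F(Kᵢ−1)) = 0.
g(0) = ΣzᵢKᵢ − 1 = 0.2104 and g(1) = 1 − Σzᵢ/Kᵢ = -0.8503, so a root lies in (0, 1).
Newton iteration, V/F⁰ = 0.5:
  V/F = 0.5000: g = -0.30271, g' = -0.8168 → V/F = 0.1294
  V/F = 0.1294: g = 0.03144, g' = -1.1506 → V/F = 0.1567
  V/F = 0.1567: g = 0.00094, g' = -1.0836 → V/F = 0.1576
Converged at V/F = 0.1576.
Compositions from xᵢ = zᵢ/(1+V/F(Kᵢ−1)), yᵢ = Kᵢxᵢ:
  cyclohexane: x = 0.2026, y = 0.6665
  n-nonane: x = 0.4530, y = 0.2129
  n-decane: x = 0.3444, y = 0.1205

y_n-nonane = 0.2129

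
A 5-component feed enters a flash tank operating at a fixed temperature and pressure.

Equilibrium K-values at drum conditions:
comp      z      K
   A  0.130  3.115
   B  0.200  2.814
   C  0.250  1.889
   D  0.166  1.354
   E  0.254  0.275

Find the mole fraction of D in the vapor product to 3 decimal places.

y_D = 0.176

Newton–Raphson from ψ = 0.64:
  ψ = 0.640: g = 0.1307, g' = -0.805 → ψ = 0.802
  ψ = 0.802: g = -0.0151, g' = -1.032 → ψ = 0.788
Converged at ψ = 0.788.
Compositions from xᵢ = zᵢ/(1+ψ(Kᵢ−1)), yᵢ = Kᵢxᵢ:
  A: x = 0.049, y = 0.152
  B: x = 0.082, y = 0.232
  C: x = 0.147, y = 0.278
  D: x = 0.130, y = 0.176
  E: x = 0.592, y = 0.163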